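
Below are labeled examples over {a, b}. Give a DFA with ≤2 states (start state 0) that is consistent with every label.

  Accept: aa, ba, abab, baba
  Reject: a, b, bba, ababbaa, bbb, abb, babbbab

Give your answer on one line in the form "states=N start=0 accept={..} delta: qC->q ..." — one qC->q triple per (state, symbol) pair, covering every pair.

states=2 start=0 accept={0} delta: 0a->1 0b->1 1a->0 1b->0

Grow the machine one transition at a time. Run the examples from 0; the earliest place one falls off (shortest prefix, ties alphabetical) gets sent to the lowest-numbered state that keeps every Accept/Reject pair distinguishable — a pair clashes when both reach the same state with identical unread suffix — and to a fresh state only if none does.
a: 0a undefined. 0a->0: no, aa/a meet in 0. Open state 1: 0a->1.
b: 0b undefined. 0b->0: no, ba/a meet in 1. 0b->1: ok.
aa: 1a undefined. 1a->0: ok.
ab: 1b undefined. 1b->0: ok.
All examples now run through 2 states with every (state, symbol) defined. Accept strings end in {0}, Reject strings end in {1}; accept={0}.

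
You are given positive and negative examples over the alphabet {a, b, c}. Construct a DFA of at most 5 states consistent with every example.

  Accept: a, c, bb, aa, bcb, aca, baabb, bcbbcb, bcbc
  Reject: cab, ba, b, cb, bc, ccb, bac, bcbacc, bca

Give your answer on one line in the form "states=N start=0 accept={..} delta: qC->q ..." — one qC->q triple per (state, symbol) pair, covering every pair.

states=3 start=0 accept={0,2} delta: 0a->0 0b->1 0c->0 1a->1 1b->2 1c->1 2a->1 2b->2 2c->2

Grow the machine one transition at a time. Run the examples from 0; the earliest place one falls off (shortest prefix, ties alphabetical) gets sent to the lowest-numbered state that keeps every Accept/Reject pair distinguishable — a pair clashes when both reach the same state with identical unread suffix — and to a fresh state only if none does.
a: 0a undefined. 0a->0: ok.
b: 0b undefined. 0b->0: no, a/ba meet in 0. Open state 1: 0b->1.
c: 0c undefined. 0c->0: ok.
ba: 1a undefined. 1a->0: no, a/ba meet in 0. 1a->1: ok.
bb: 1b undefined. 1b->0: no, baabb/cab meet in 1. 1b->1: no, bb/cab meet in 1. Open state 2: 1b->2.
bc: 1c undefined. 1c->0: no, a/bc meet in 0. 1c->1: ok.
bcba: 2a undefined. 2a->0: no, a/bcbacc meet in 0. 2a->1: ok.
bcbb: 2b undefined. 2b->0: no, bcbbcb/cab meet in 1. 2b->1: no, baabb/cab meet in 1. 2b->2: ok.
bcbc: 2c undefined. 2c->0: no, bcbbcb/cab meet in 1. 2c->1: no, bcbc/cab meet in 1. 2c->2: ok.
All examples now run through 3 states with every (state, symbol) defined. Accept strings end in {0,2}, Reject strings end in {1}; accept={0,2}.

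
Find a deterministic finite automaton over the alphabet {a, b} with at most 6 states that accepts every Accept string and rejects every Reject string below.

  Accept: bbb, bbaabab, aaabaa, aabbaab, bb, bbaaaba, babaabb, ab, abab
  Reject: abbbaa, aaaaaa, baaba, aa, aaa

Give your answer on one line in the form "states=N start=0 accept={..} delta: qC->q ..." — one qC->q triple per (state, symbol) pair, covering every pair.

State merging on the prefix tree: take the shortest (then alphabetical) example prefix whose next move is undefined and point that move at state 0, else 1, else 2, ...; a target is out if some Accept/Reject pair would then sit in one state with the same input left (inseparable). If every existing state is out, open a new one.
a: 0a undefined. 0a->0: ok.
b: 0b undefined. 0b->0: no, bbb/abbbaa meet in 0. Open state 1: 0b->1.
ba: 1a undefined. 1a->0: no, aaabaa/aaaaaa meet in 0. 1a->1: ok.
bb: 1b undefined. 1b->0: no, bbb/abbbaa meet in 1. 1b->1: no, bbb/abbbaa meet in 1. Open state 2: 1b->2.
bba: 2a undefined. 2a->0: ok.
bbb: 2b undefined. 2b->0: no, bbb/abbbaa meet in 0. 2b->1: no, bbb/abbbaa meet in 1. 2b->2: ok.
All examples now run through 3 states with every (state, symbol) defined. Accept strings end in {1,2}, Reject strings end in {0}; accept={1,2}.

states=3 start=0 accept={1,2} delta: 0a->0 0b->1 1a->1 1b->2 2a->0 2b->2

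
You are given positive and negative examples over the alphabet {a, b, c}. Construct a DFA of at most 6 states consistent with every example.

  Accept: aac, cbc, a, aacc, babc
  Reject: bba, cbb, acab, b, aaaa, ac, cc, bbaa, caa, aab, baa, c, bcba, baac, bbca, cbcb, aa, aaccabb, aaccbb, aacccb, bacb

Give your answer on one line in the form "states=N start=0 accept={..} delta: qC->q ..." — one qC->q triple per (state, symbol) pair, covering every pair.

Fold the examples into a partial DFA from state 0: repeatedly fix the first undefined (state, symbol) met by the shortest-then-alphabetical prefix, trying targets in increasing order and rejecting any under which an Accept and a Reject string meet in one state with the same remainder; add a state when all current targets are rejected. Accepting states are where Accept strings end.
a: 0a undefined. 0a->0: no, aac/ac meet in 0 with "c" left. Open state 1: 0a->1.
b: 0b undefined. 0b->0: no, aac/baac meet in 1 with "ac" left. 0b->1: no, a/b meet in 1. Open state 2: 0b->2.
c: 0c undefined. 0c->0: ok.
aa: 1a undefined. 1a->0: no, aac/aaaa meet in 0. 1a->1: no, aac/ac meet in 1 with "c" left. 1a->2: ok.
ac: 1c undefined. 1c->0: ok.
ba: 2a undefined. 2a->0: no, a/aaaa meet in 1. 2a->1: no, aac/baac meet in 2 with "c" left. 2a->2: no, aac/baac meet in 2 with "c" left. Open state 3: 2a->3.
bb: 2b undefined. 2b->0: no, a/bba meet in 1. 2b->1: no, a/cbb meet in 1. 2b->2: ok.
bc: 2c undefined. 2c->0: no, aac/ac meet in 0. 2c->1: no, aacc/ac meet in 0. 2c->2: no, aac/cbb meet in 2. 2c->3: no, aac/bba meet in 3. Open state 4: 2c->4.
baa: 3a undefined. 3a->0: ok.
bab: 3b undefined. 3b->0: no, babc/aaaa meet in 0. 3b->1: no, babc/aaaa meet in 0. 3b->2: ok.
bac: 3c undefined. 3c->0: ok.
bcb: 4b undefined. 4b->0: no, a/bcba meet in 1. 4b->1: no, a/cbcb meet in 1. 4b->2: ok.
aacc: 4c undefined. 4c->0: no, aacc/aaaa meet in 0. 4c->1: ok.
acab: 1b undefined. 1b->0: ok.
bbca: 4a undefined. 4a->0: ok.
All examples now run through 5 states with every (state, symbol) defined. Accept strings end in {1,4}, Reject strings end in {0,2,3}; accept={1,4}.

states=5 start=0 accept={1,4} delta: 0a->1 0b->2 0c->0 1a->2 1b->0 1c->0 2a->3 2b->2 2c->4 3a->0 3b->2 3c->0 4a->0 4b->2 4c->1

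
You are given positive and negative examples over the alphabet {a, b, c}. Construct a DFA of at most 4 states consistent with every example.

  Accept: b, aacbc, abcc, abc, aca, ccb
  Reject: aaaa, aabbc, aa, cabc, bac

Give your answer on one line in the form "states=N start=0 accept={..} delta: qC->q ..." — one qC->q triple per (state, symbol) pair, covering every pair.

Grow the machine one transition at a time. Run the examples from 0; the earliest place one falls off (shortest prefix, ties alphabetical) gets sent to the lowest-numbered state that keeps every Accept/Reject pair distinguishable — a pair clashes when both reach the same state with identical unread suffix — and to a fresh state only if none does.
a: 0a undefined. 0a->0: ok.
b: 0b undefined. 0b->0: no, b/aaaa meet in 0. Open state 1: 0b->1.
c: 0c undefined. 0c->0: no, aacbc/cabc meet in 1 with "c" left. 0c->1: no, aacbc/aabbc meet in 1 with "bc" left. Open state 2: 0c->2.
ba: 1a undefined. 1a->0: ok.
ca: 2a undefined. 2a->0: no, abc/cabc meet in 1 with "c" left. 2a->1: ok.
cc: 2c undefined. 2c->0: ok.
abc: 1c undefined. 1c->0: no, abcc/bac meet in 2. 1c->1: ok.
cab: 1b undefined. 1b->0: ok.
aacb: 2b undefined. 2b->0: no, aacbc/aabbc meet in 2. 2b->1: ok.
All examples now run through 3 states with every (state, symbol) defined. Accept strings end in {1}, Reject strings end in {0,2}; accept={1}.

states=3 start=0 accept={1} delta: 0a->0 0b->1 0c->2 1a->0 1b->0 1c->1 2a->1 2b->1 2c->0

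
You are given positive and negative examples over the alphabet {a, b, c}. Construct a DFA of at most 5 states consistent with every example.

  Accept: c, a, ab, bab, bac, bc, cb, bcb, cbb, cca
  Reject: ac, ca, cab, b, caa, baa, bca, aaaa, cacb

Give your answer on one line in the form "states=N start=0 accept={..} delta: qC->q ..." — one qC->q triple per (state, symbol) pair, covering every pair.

states=4 start=0 accept={1} delta: 0a->1 0b->2 0c->1 1a->3 1b->1 1c->0 2a->2 2b->1 2c->1 3a->2 3b->0 3c->0

Fold the examples into a partial DFA from state 0: repeatedly fix the first undefined (state, symbol) met by the shortest-then-alphabetical prefix, trying targets in increasing order and rejecting any under which an Accept and a Reject string meet in one state with the same remainder; add a state when all current targets are rejected. Accepting states are where Accept strings end.
a: 0a undefined. 0a->0: no, c/ac meet in 0 with "c" left. Open state 1: 0a->1.
b: 0b undefined. 0b->0: no, bac/ac meet in 1 with "c" left. 0b->1: no, a/b meet in 1. Open state 2: 0b->2.
c: 0c undefined. 0c->0: no, a/ca meet in 1. 0c->1: ok.
aa: 1a undefined. 1a->0: no, c/caa meet in 1. 1a->1: no, c/ca meet in 1. 1a->2: no, bcb/cacb meet in 2 with "cb" left. Open state 3: 1a->3.
ab: 1b undefined. 1b->0: no, cbb/b meet in 2. 1b->1: ok.
ac: 1c undefined. 1c->0: ok.
ba: 2a undefined. 2a->0: no, c/baa meet in 1. 2a->1: no, bac/ac meet in 0. 2a->2: ok.
bc: 2c undefined. 2c->0: no, c/bca meet in 1. 2c->1: ok.
aaa: 3a undefined. 3a->0: no, c/aaaa meet in 1. 3a->1: no, c/caa meet in 1. 3a->2: ok.
bab: 2b undefined. 2b->0: no, bab/ac meet in 0. 2b->1: ok.
cab: 3b undefined. 3b->0: ok.
cac: 3c undefined. 3c->0: ok.
All examples now run through 4 states with every (state, symbol) defined. Accept strings end in {1}, Reject strings end in {0,2,3}; accept={1}.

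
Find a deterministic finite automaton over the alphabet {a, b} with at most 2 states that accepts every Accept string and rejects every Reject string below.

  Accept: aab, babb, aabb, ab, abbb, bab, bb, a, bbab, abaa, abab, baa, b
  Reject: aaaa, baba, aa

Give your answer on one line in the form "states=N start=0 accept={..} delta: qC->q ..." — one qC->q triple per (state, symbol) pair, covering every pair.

states=2 start=0 accept={1} delta: 0a->1 0b->1 1a->0 1b->1

Fold the examples into a partial DFA from state 0: repeatedly fix the first undefined (state, symbol) met by the shortest-then-alphabetical prefix, trying targets in increasing order and rejecting any under which an Accept and a Reject string meet in one state with the same remainder; add a state when all current targets are rejected. Accepting states are where Accept strings end.
a: 0a undefined. 0a->0: no, a/aaaa meet in 0. Open state 1: 0a->1.
b: 0b undefined. 0b->0: no, baa/aa meet in 1 with "a" left. 0b->1: ok.
aa: 1a undefined. 1a->0: ok.
ab: 1b undefined. 1b->0: no, babb/aaaa meet in 0. 1b->1: ok.
All examples now run through 2 states with every (state, symbol) defined. Accept strings end in {1}, Reject strings end in {0}; accept={1}.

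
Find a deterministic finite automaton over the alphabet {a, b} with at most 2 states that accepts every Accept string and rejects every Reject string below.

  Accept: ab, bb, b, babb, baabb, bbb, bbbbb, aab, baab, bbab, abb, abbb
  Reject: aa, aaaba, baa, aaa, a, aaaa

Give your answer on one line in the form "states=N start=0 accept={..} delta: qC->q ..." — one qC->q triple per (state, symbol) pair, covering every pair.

Fold the examples into a partial DFA from state 0: repeatedly fix the first undefined (state, symbol) met by the shortest-then-alphabetical prefix, trying targets in increasing order and rejecting any under which an Accept and a Reject string meet in one state with the same remainder; add a state when all current targets are rejected. Accepting states are where Accept strings end.
a: 0a undefined. 0a->0: ok.
b: 0b undefined. 0b->0: no, ab/aa meet in 0. Open state 1: 0b->1.
ba: 1a undefined. 1a->0: ok.
bb: 1b undefined. 1b->0: no, bb/aa meet in 0. 1b->1: ok.
All examples now run through 2 states with every (state, symbol) defined. Accept strings end in {1}, Reject strings end in {0}; accept={1}.

states=2 start=0 accept={1} delta: 0a->0 0b->1 1a->0 1b->1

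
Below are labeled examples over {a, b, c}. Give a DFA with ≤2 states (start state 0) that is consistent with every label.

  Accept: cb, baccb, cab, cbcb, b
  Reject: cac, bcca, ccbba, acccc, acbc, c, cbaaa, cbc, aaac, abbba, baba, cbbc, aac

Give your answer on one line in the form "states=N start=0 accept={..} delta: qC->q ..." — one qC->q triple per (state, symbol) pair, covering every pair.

states=2 start=0 accept={1} delta: 0a->0 0b->1 0c->0 1a->0 1b->0 1c->0

State merging on the prefix tree: take the shortest (then alphabetical) example prefix whose next move is undefined and point that move at state 0, else 1, else 2, ...; a target is out if some Accept/Reject pair would then sit in one state with the same input left (inseparable). If every existing state is out, open a new one.
a: 0a undefined. 0a->0: ok.
b: 0b undefined. 0b->0: no, b/abbba meet in 0. Open state 1: 0b->1.
c: 0c undefined. 0c->0: ok.
ba: 1a undefined. 1a->0: ok.
bc: 1c undefined. 1c->0: ok.
abb: 1b undefined. 1b->0: ok.
All examples now run through 2 states with every (state, symbol) defined. Accept strings end in {1}, Reject strings end in {0}; accept={1}.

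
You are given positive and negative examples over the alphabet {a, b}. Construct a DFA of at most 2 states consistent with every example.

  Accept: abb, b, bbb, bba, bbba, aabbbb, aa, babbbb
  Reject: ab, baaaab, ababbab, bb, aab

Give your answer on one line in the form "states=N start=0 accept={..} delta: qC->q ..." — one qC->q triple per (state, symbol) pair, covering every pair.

states=2 start=0 accept={1} delta: 0a->1 0b->1 1a->1 1b->0

State merging on the prefix tree: take the shortest (then alphabetical) example prefix whose next move is undefined and point that move at state 0, else 1, else 2, ...; a target is out if some Accept/Reject pair would then sit in one state with the same input left (inseparable). If every existing state is out, open a new one.
a: 0a undefined. 0a->0: no, abb/bb meet in 0 with "bb" left. Open state 1: 0a->1.
b: 0b undefined. 0b->0: no, b/bb meet in 0. 0b->1: ok.
aa: 1a undefined. 1a->0: no, b/aab meet in 1. 1a->1: ok.
ab: 1b undefined. 1b->0: ok.
All examples now run through 2 states with every (state, symbol) defined. Accept strings end in {1}, Reject strings end in {0}; accept={1}.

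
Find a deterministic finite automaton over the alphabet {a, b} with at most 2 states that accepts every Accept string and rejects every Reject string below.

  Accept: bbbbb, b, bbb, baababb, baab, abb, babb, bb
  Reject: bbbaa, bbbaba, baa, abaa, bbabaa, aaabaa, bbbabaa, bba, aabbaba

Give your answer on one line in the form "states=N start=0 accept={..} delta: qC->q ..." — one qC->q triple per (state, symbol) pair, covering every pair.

State merging on the prefix tree: take the shortest (then alphabetical) example prefix whose next move is undefined and point that move at state 0, else 1, else 2, ...; a target is out if some Accept/Reject pair would then sit in one state with the same input left (inseparable). If every existing state is out, open a new one.
a: 0a undefined. 0a->0: ok.
b: 0b undefined. 0b->0: no, bbbbb/bbbaa meet in 0. Open state 1: 0b->1.
ba: 1a undefined. 1a->0: ok.
bb: 1b undefined. 1b->0: no, baababb/bbbaa meet in 0. 1b->1: ok.
All examples now run through 2 states with every (state, symbol) defined. Accept strings end in {1}, Reject strings end in {0}; accept={1}.

states=2 start=0 accept={1} delta: 0a->0 0b->1 1a->0 1b->1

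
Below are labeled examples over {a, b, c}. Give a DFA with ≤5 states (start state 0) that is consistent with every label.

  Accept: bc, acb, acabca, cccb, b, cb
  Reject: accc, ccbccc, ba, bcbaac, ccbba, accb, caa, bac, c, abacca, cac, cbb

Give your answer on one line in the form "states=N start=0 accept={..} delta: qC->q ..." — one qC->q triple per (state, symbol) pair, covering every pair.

Fold the examples into a partial DFA from state 0: repeatedly fix the first undefined (state, symbol) met by the shortest-then-alphabetical prefix, trying targets in increasing order and rejecting any under which an Accept and a Reject string meet in one state with the same remainder; add a state when all current targets are rejected. Accepting states are where Accept strings end.
a: 0a undefined. 0a->0: ok.
b: 0b undefined. 0b->0: no, bc/bac meet in 0 with "c" left. Open state 1: 0b->1.
c: 0c undefined. 0c->0: no, acb/accb meet in 1. 0c->1: no, b/c meet in 1. Open state 2: 0c->2.
ba: 1a undefined. 1a->0: ok.
bc: 1c undefined. 1c->0: no, bc/ba meet in 0. 1c->1: ok.
ca: 2a undefined. 2a->0: no, acabca/ba meet in 0. 2a->1: no, bc/cac meet in 1. 2a->2: ok.
cb: 2b undefined. 2b->0: no, bc/cbb meet in 1. 2b->1: no, acabca/ba meet in 0. 2b->2: no, acb/caa meet in 2. Open state 3: 2b->3.
cc: 2c undefined. 2c->0: no, bc/ccbccc meet in 1. 2c->1: no, bc/accc meet in 1. 2c->2: no, acb/accb meet in 3. 2c->3: no, acb/cac meet in 3. Open state 4: 2c->4.
bcb: 1b undefined. 1b->0: ok.
cbb: 3b undefined. 3b->0: ok.
ccb: 4b undefined. 4b->0: ok.
ccc: 4c undefined. 4c->0: ok.
acabc: 3c undefined. 3c->0: no, acabca/accc meet in 0. 3c->1: no, acabca/accc meet in 0. 3c->2: no, acabca/bcbaac meet in 2. 3c->3: ok.
abacca: 4a undefined. 4a->0: ok.
acabca: 3a undefined. 3a->0: no, acabca/accc meet in 0. 3a->1: ok.
All examples now run through 5 states with every (state, symbol) defined. Accept strings end in {1,3}, Reject strings end in {0,2,4}; accept={1,3}.

states=5 start=0 accept={1,3} delta: 0a->0 0b->1 0c->2 1a->0 1b->0 1c->1 2a->2 2b->3 2c->4 3a->1 3b->0 3c->3 4a->0 4b->0 4c->0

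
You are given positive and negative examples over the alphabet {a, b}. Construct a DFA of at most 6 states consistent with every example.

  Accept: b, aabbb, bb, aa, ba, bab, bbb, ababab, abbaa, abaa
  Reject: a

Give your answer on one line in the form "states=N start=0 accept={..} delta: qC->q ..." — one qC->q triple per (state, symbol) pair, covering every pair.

states=3 start=0 accept={0,2} delta: 0a->1 0b->2 1a->0 1b->0 2a->2 2b->0

Fold the examples into a partial DFA from state 0: repeatedly fix the first undefined (state, symbol) met by the shortest-then-alphabetical prefix, trying targets in increasing order and rejecting any under which an Accept and a Reject string meet in one state with the same remainder; add a state when all current targets are rejected. Accepting states are where Accept strings end.
a: 0a undefined. 0a->0: no, aa/a meet in 0. Open state 1: 0a->1.
b: 0b undefined. 0b->0: no, ba/a meet in 1. 0b->1: no, b/a meet in 1. Open state 2: 0b->2.
aa: 1a undefined. 1a->0: ok.
ab: 1b undefined. 1b->0: ok.
ba: 2a undefined. 2a->0: no, abbaa/a meet in 1. 2a->1: no, ba/a meet in 1. 2a->2: ok.
bb: 2b undefined. 2b->0: ok.
All examples now run through 3 states with every (state, symbol) defined. Accept strings end in {0,2}, Reject strings end in {1}; accept={0,2}.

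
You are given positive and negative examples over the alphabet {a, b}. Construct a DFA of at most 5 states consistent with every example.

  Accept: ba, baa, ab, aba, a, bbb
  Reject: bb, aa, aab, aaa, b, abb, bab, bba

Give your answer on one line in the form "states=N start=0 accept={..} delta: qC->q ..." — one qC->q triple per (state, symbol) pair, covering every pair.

Fold the examples into a partial DFA from state 0: repeatedly fix the first undefined (state, symbol) met by the shortest-then-alphabetical prefix, trying targets in increasing order and rejecting any under which an Accept and a Reject string meet in one state with the same remainder; add a state when all current targets are rejected. Accepting states are where Accept strings end.
a: 0a undefined. 0a->0: no, ab/aab meet in 0 with "b" left. Open state 1: 0a->1.
b: 0b undefined. 0b->0: no, ba/bba meet in 1. 0b->1: no, ba/aa meet in 1 with "a" left. Open state 2: 0b->2.
aa: 1a undefined. 1a->0: no, a/aaa meet in 1. 1a->1: no, ab/aab meet in 1 with "b" left. 1a->2: no, ba/aaa meet in 2 with "a" left. Open state 3: 1a->3.
ab: 1b undefined. 1b->0: ok.
ba: 2a undefined. 2a->0: ok.
bb: 2b undefined. 2b->0: no, ba/bb meet in 0. 2b->1: no, baa/bb meet in 1. 2b->2: no, ba/bba meet in 0. 2b->3: no, bbb/aab meet in 3 with "b" left. Open state 4: 2b->4.
aaa: 3a undefined. 3a->0: no, ba/aaa meet in 0. 3a->1: no, baa/aaa meet in 1. 3a->2: ok.
aab: 3b undefined. 3b->0: no, ba/aab meet in 0. 3b->1: no, baa/aab meet in 1. 3b->2: ok.
bba: 4a undefined. 4a->0: no, ba/bba meet in 0. 4a->1: no, baa/bba meet in 1. 4a->2: ok.
bbb: 4b undefined. 4b->0: ok.
All examples now run through 5 states with every (state, symbol) defined. Accept strings end in {0,1}, Reject strings end in {2,3,4}; accept={0,1}.

states=5 start=0 accept={0,1} delta: 0a->1 0b->2 1a->3 1b->0 2a->0 2b->4 3a->2 3b->2 4a->2 4b->0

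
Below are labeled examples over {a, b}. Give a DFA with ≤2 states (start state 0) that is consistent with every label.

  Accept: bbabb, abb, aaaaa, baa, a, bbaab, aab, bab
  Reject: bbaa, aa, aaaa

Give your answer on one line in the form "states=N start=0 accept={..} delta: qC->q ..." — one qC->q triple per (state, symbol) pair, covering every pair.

Fold the examples into a partial DFA from state 0: repeatedly fix the first undefined (state, symbol) met by the shortest-then-alphabetical prefix, trying targets in increasing order and rejecting any under which an Accept and a Reject string meet in one state with the same remainder; add a state when all current targets are rejected. Accepting states are where Accept strings end.
a: 0a undefined. 0a->0: no, aaaaa/aa meet in 0. Open state 1: 0a->1.
b: 0b undefined. 0b->0: no, baa/bbaa meet in 1 with "a" left. 0b->1: ok.
aa: 1a undefined. 1a->0: ok.
ab: 1b undefined. 1b->0: ok.
All examples now run through 2 states with every (state, symbol) defined. Accept strings end in {1}, Reject strings end in {0}; accept={1}.

states=2 start=0 accept={1} delta: 0a->1 0b->1 1a->0 1b->0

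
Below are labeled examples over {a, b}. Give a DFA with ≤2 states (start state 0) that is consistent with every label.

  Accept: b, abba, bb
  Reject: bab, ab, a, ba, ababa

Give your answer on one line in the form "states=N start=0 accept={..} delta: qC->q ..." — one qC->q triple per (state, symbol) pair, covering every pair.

states=2 start=0 accept={0} delta: 0a->1 0b->0 1a->0 1b->1

Fold the examples into a partial DFA from state 0: repeatedly fix the first undefined (state, symbol) met by the shortest-then-alphabetical prefix, trying targets in increasing order and rejecting any under which an Accept and a Reject string meet in one state with the same remainder; add a state when all current targets are rejected. Accepting states are where Accept strings end.
a: 0a undefined. 0a->0: no, b/ab meet in 0 with "b" left. Open state 1: 0a->1.
b: 0b undefined. 0b->0: ok.
ab: 1b undefined. 1b->0: no, b/bab meet in 0. 1b->1: ok.
aba: 1a undefined. 1a->0: ok.
All examples now run through 2 states with every (state, symbol) defined. Accept strings end in {0}, Reject strings end in {1}; accept={0}.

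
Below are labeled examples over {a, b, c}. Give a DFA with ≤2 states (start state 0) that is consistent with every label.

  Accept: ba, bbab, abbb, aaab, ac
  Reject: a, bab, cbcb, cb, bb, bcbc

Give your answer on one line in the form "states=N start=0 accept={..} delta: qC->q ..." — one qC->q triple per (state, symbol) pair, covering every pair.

states=2 start=0 accept={1} delta: 0a->0 0b->1 0c->1 1a->1 1b->0 1c->0

Grow the machine one transition at a time. Run the examples from 0; the earliest place one falls off (shortest prefix, ties alphabetical) gets sent to the lowest-numbered state that keeps every Accept/Reject pair distinguishable — a pair clashes when both reach the same state with identical unread suffix — and to a fresh state only if none does.
a: 0a undefined. 0a->0: ok.
b: 0b undefined. 0b->0: no, ba/a meet in 0. Open state 1: 0b->1.
c: 0c undefined. 0c->0: no, aaab/cb meet in 1. 0c->1: ok.
ba: 1a undefined. 1a->0: no, ba/a meet in 0. 1a->1: ok.
bb: 1b undefined. 1b->0: ok.
bc: 1c undefined. 1c->0: ok.
All examples now run through 2 states with every (state, symbol) defined. Accept strings end in {1}, Reject strings end in {0}; accept={1}.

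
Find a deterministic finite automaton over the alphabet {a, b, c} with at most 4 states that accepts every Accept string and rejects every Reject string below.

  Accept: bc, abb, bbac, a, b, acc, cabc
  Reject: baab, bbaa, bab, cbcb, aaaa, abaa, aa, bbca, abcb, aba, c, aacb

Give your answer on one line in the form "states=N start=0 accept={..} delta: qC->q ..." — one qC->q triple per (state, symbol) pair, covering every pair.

states=4 start=0 accept={1,3} delta: 0a->1 0b->1 0c->0 1a->2 1b->1 1c->3 2a->2 2b->0 2c->3 3a->0 3b->0 3c->1

Fold the examples into a partial DFA from state 0: repeatedly fix the first undefined (state, symbol) met by the shortest-then-alphabetical prefix, trying targets in increasing order and rejecting any under which an Accept and a Reject string meet in one state with the same remainder; add a state when all current targets are rejected. Accepting states are where Accept strings end.
a: 0a undefined. 0a->0: no, a/aaaa meet in 0. Open state 1: 0a->1.
b: 0b undefined. 0b->0: no, bc/c meet in 0 with "c" left. 0b->1: ok.
c: 0c undefined. 0c->0: ok.
aa: 1a undefined. 1a->0: no, a/bab meet in 1. 1a->1: no, a/aaaa meet in 1. Open state 2: 1a->2.
ab: 1b undefined. 1b->0: no, abb/bbca meet in 1. 1b->1: ok.
ac: 1c undefined. 1c->0: no, bc/c meet in 0. 1c->1: no, bc/cbcb meet in 1. 1c->2: no, bc/aa meet in 2. Open state 3: 1c->3.
aaa: 2a undefined. 2a->0: no, abb/baab meet in 1. 2a->1: no, abb/baab meet in 1. 2a->2: ok.
aac: 2c undefined. 2c->0: no, abb/aacb meet in 1. 2c->1: no, abb/aacb meet in 1. 2c->2: no, bbac/bbaa meet in 2. 2c->3: ok.
acc: 3c undefined. 3c->0: no, acc/c meet in 0. 3c->1: ok.
bab: 2b undefined. 2b->0: ok.
aacb: 3b undefined. 3b->0: ok.
bbca: 3a undefined. 3a->0: ok.
All examples now run through 4 states with every (state, symbol) defined. Accept strings end in {1,3}, Reject strings end in {0,2}; accept={1,3}.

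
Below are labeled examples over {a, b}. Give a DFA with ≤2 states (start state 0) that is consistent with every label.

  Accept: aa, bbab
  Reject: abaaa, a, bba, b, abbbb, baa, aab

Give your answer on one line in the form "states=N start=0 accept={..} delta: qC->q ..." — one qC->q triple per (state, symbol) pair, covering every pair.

Fold the examples into a partial DFA from state 0: repeatedly fix the first undefined (state, symbol) met by the shortest-then-alphabetical prefix, trying targets in increasing order and rejecting any under which an Accept and a Reject string meet in one state with the same remainder; add a state when all current targets are rejected. Accepting states are where Accept strings end.
a: 0a undefined. 0a->0: no, aa/a meet in 0. Open state 1: 0a->1.
b: 0b undefined. 0b->0: no, aa/baa meet in 1 with "a" left. 0b->1: ok.
aa: 1a undefined. 1a->0: ok.
ab: 1b undefined. 1b->0: ok.
All examples now run through 2 states with every (state, symbol) defined. Accept strings end in {0}, Reject strings end in {1}; accept={0}.

states=2 start=0 accept={0} delta: 0a->1 0b->1 1a->0 1b->0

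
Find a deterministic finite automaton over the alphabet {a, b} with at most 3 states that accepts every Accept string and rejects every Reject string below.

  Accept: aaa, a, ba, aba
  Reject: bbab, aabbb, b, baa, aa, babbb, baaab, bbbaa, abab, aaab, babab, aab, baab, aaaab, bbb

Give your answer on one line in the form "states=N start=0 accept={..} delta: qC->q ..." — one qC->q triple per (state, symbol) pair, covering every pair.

states=2 start=0 accept={1} delta: 0a->1 0b->0 1a->0 1b->0

Grow the machine one transition at a time. Run the examples from 0; the earliest place one falls off (shortest prefix, ties alphabetical) gets sent to the lowest-numbered state that keeps every Accept/Reject pair distinguishable — a pair clashes when both reach the same state with identical unread suffix — and to a fresh state only if none does.
a: 0a undefined. 0a->0: no, aaa/aa meet in 0. Open state 1: 0a->1.
b: 0b undefined. 0b->0: ok.
aa: 1a undefined. 1a->0: ok.
ab: 1b undefined. 1b->0: ok.
All examples now run through 2 states with every (state, symbol) defined. Accept strings end in {1}, Reject strings end in {0}; accept={1}.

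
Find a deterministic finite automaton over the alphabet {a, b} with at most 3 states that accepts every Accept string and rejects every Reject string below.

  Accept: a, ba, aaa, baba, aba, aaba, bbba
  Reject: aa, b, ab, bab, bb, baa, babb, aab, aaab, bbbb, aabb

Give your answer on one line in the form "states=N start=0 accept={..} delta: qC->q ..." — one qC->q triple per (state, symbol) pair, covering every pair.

Fold the examples into a partial DFA from state 0: repeatedly fix the first undefined (state, symbol) met by the shortest-then-alphabetical prefix, trying targets in increasing order and rejecting any under which an Accept and a Reject string meet in one state with the same remainder; add a state when all current targets are rejected. Accepting states are where Accept strings end.
a: 0a undefined. 0a->0: no, a/aa meet in 0. Open state 1: 0a->1.
b: 0b undefined. 0b->0: ok.
aa: 1a undefined. 1a->0: ok.
ab: 1b undefined. 1b->0: ok.
All examples now run through 2 states with every (state, symbol) defined. Accept strings end in {1}, Reject strings end in {0}; accept={1}.

states=2 start=0 accept={1} delta: 0a->1 0b->0 1a->0 1b->0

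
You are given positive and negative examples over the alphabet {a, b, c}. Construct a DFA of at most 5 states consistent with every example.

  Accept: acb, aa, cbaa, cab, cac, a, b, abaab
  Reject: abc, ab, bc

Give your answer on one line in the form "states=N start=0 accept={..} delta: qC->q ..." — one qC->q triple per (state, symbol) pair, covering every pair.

Fold the examples into a partial DFA from state 0: repeatedly fix the first undefined (state, symbol) met by the shortest-then-alphabetical prefix, trying targets in increasing order and rejecting any under which an Accept and a Reject string meet in one state with the same remainder; add a state when all current targets are rejected. Accepting states are where Accept strings end.
a: 0a undefined. 0a->0: no, b/ab meet in 0 with "b" left. Open state 1: 0a->1.
b: 0b undefined. 0b->0: ok.
c: 0c undefined. 0c->0: no, cab/ab meet in 1 with "b" left. 0c->1: no, a/bc meet in 1. Open state 2: 0c->2.
aa: 1a undefined. 1a->0: ok.
ab: 1b undefined. 1b->0: no, aa/ab meet in 0. 1b->1: no, a/ab meet in 1. 1b->2: ok.
ac: 1c undefined. 1c->0: ok.
ca: 2a undefined. 2a->0: no, cac/ab meet in 2. 2a->1: no, cab/ab meet in 2. 2a->2: no, cac/abc meet in 2 with "c" left. Open state 3: 2a->3.
cb: 2b undefined. 2b->0: ok.
abc: 2c undefined. 2c->0: no, acb/abc meet in 0. 2c->1: no, a/abc meet in 1. 2c->2: ok.
cab: 3b undefined. 3b->0: ok.
cac: 3c undefined. 3c->0: ok.
abaa: 3a undefined. 3a->0: ok.
All examples now run through 4 states with every (state, symbol) defined. Accept strings end in {0,1}, Reject strings end in {2}; accept={0,1}.

states=4 start=0 accept={0,1} delta: 0a->1 0b->0 0c->2 1a->0 1b->2 1c->0 2a->3 2b->0 2c->2 3a->0 3b->0 3c->0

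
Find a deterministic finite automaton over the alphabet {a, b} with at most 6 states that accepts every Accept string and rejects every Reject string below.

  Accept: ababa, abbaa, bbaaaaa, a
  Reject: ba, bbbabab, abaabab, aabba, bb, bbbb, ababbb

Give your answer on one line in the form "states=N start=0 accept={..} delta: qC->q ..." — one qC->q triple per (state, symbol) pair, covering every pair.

states=3 start=0 accept={0} delta: 0a->0 0b->1 1a->2 1b->1 2a->0 2b->2

Fold the examples into a partial DFA from state 0: repeatedly fix the first undefined (state, symbol) met by the shortest-then-alphabetical prefix, trying targets in increasing order and rejecting any under which an Accept and a Reject string meet in one state with the same remainder; add a state when all current targets are rejected. Accepting states are where Accept strings end.
a: 0a undefined. 0a->0: ok.
b: 0b undefined. 0b->0: no, ababa/ba meet in 0. Open state 1: 0b->1.
ba: 1a undefined. 1a->0: no, ababa/ba meet in 0. 1a->1: no, ababa/aabba meet in 1 with "ba" left. Open state 2: 1a->2.
bb: 1b undefined. 1b->0: no, abbaa/aabba meet in 0. 1b->1: ok.
abaa: 2a undefined. 2a->0: ok.
abab: 2b undefined. 2b->0: no, ababa/abaabab meet in 0. 2b->1: no, ababa/ba meet in 2. 2b->2: ok.
All examples now run through 3 states with every (state, symbol) defined. Accept strings end in {0}, Reject strings end in {1,2}; accept={0}.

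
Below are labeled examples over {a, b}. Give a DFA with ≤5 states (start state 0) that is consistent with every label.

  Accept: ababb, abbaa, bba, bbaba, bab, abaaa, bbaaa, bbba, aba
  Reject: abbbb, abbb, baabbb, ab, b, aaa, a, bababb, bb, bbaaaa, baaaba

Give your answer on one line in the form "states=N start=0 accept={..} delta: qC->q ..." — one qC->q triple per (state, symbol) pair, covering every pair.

states=5 start=0 accept={2,3,4} delta: 0a->0 0b->1 1a->2 1b->1 2a->3 2b->2 3a->4 3b->0 4a->0 4b->0

Grow the machine one transition at a time. Run the examples from 0; the earliest place one falls off (shortest prefix, ties alphabetical) gets sent to the lowest-numbered state that keeps every Accept/Reject pair distinguishable — a pair clashes when both reach the same state with identical unread suffix — and to a fresh state only if none does.
a: 0a undefined. 0a->0: ok.
b: 0b undefined. 0b->0: no, ababb/abbbb meet in 0. Open state 1: 0b->1.
ba: 1a undefined. 1a->0: no, ababb/bababb meet in 1 with "b" left. 1a->1: no, ababb/abbb meet in 1 with "bb" left. Open state 2: 1a->2.
bb: 1b undefined. 1b->0: no, abbaa/abbbb meet in 0. 1b->1: ok.
baa: 2a undefined. 2a->0: no, abbaa/aaa meet in 0. 2a->1: no, abbaa/abbbb meet in 1. 2a->2: no, abbaa/bbaaaa meet in 2. Open state 3: 2a->3.
bab: 2b undefined. 2b->0: no, ababb/abbbb meet in 1. 2b->1: no, ababb/abbbb meet in 1. 2b->2: ok.
baaa: 3a undefined. 3a->0: no, ababb/baaaba meet in 2. 3a->1: no, ababb/bbaaaa meet in 2. 3a->2: no, abbaa/bbaaaa meet in 3. 3a->3: no, abbaa/bbaaaa meet in 3. Open state 4: 3a->4.
baab: 3b undefined. 3b->0: ok.
baaab: 4b undefined. 4b->0: ok.
bbaaaa: 4a undefined. 4a->0: ok.
All examples now run through 5 states with every (state, symbol) defined. Accept strings end in {2,3,4}, Reject strings end in {0,1}; accept={2,3,4}.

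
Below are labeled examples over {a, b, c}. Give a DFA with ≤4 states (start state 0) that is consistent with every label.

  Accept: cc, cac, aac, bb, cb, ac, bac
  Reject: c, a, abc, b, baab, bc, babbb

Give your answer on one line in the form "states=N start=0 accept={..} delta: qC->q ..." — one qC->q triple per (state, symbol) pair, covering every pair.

states=4 start=0 accept={0} delta: 0a->1 0b->2 0c->1 1a->1 1b->0 1c->0 2a->3 2b->0 2c->1 3a->0 3b->1 3c->0

State merging on the prefix tree: take the shortest (then alphabetical) example prefix whose next move is undefined and point that move at state 0, else 1, else 2, ...; a target is out if some Accept/Reject pair would then sit in one state with the same input left (inseparable). If every existing state is out, open a new one.
a: 0a undefined. 0a->0: no, aac/c meet in 0 with "c" left. Open state 1: 0a->1.
b: 0b undefined. 0b->0: no, bb/b meet in 0. 0b->1: no, ac/bc meet in 1 with "c" left. Open state 2: 0b->2.
c: 0c undefined. 0c->0: no, cc/c meet in 0. 0c->1: ok.
aa: 1a undefined. 1a->0: no, cac/c meet in 1. 1a->1: ok.
ab: 1b undefined. 1b->0: ok.
ac: 1c undefined. 1c->0: ok.
ba: 2a undefined. 2a->0: no, cc/baab meet in 0. 2a->1: no, cc/baab meet in 0. 2a->2: no, bb/baab meet in 2 with "b" left. Open state 3: 2a->3.
bb: 2b undefined. 2b->0: ok.
bc: 2c undefined. 2c->0: no, cc/bc meet in 0. 2c->1: ok.
baa: 3a undefined. 3a->0: ok.
bab: 3b undefined. 3b->0: no, cc/babbb meet in 0. 3b->1: ok.
bac: 3c undefined. 3c->0: ok.
All examples now run through 4 states with every (state, symbol) defined. Accept strings end in {0}, Reject strings end in {1,2}; accept={0}.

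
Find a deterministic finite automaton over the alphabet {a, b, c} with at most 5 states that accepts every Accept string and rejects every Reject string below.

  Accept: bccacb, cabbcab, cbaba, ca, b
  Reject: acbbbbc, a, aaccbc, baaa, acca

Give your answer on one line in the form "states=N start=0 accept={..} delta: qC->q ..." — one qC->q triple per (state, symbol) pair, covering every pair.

states=3 start=0 accept={1,2} delta: 0a->0 0b->1 0c->1 1a->2 1b->0 1c->0 2a->0 2b->0 2c->0

Grow the machine one transition at a time. Run the examples from 0; the earliest place one falls off (shortest prefix, ties alphabetical) gets sent to the lowest-numbered state that keeps every Accept/Reject pair distinguishable — a pair clashes when both reach the same state with identical unread suffix — and to a fresh state only if none does.
a: 0a undefined. 0a->0: ok.
b: 0b undefined. 0b->0: no, b/a meet in 0. Open state 1: 0b->1.
c: 0c undefined. 0c->0: no, ca/a meet in 0. 0c->1: ok.
ba: 1a undefined. 1a->0: no, ca/a meet in 0. 1a->1: no, ca/baaa meet in 1. Open state 2: 1a->2.
bc: 1c undefined. 1c->0: ok.
cb: 1b undefined. 1b->0: ok.
baa: 2a undefined. 2a->0: ok.
cab: 2b undefined. 2b->0: ok.
bccac: 2c undefined. 2c->0: ok.
All examples now run through 3 states with every (state, symbol) defined. Accept strings end in {1,2}, Reject strings end in {0}; accept={1,2}.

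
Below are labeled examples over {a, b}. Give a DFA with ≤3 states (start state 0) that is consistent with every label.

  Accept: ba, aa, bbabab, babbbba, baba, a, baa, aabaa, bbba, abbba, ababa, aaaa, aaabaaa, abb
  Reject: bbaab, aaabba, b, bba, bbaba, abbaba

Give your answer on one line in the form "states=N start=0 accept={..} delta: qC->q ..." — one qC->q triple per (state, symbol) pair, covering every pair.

states=3 start=0 accept={0,2} delta: 0a->0 0b->1 1a->0 1b->2 2a->1 2b->0

State merging on the prefix tree: take the shortest (then alphabetical) example prefix whose next move is undefined and point that move at state 0, else 1, else 2, ...; a target is out if some Accept/Reject pair would then sit in one state with the same input left (inseparable). If every existing state is out, open a new one.
a: 0a undefined. 0a->0: ok.
b: 0b undefined. 0b->0: no, ba/bbaab meet in 0. Open state 1: 0b->1.
ba: 1a undefined. 1a->0: ok.
bb: 1b undefined. 1b->0: no, ba/aaabba meet in 0. 1b->1: no, ba/aaabba meet in 0. Open state 2: 1b->2.
bba: 2a undefined. 2a->0: no, ba/aaabba meet in 0. 2a->1: ok.
bbb: 2b undefined. 2b->0: ok.
All examples now run through 3 states with every (state, symbol) defined. Accept strings end in {0,2}, Reject strings end in {1}; accept={0,2}.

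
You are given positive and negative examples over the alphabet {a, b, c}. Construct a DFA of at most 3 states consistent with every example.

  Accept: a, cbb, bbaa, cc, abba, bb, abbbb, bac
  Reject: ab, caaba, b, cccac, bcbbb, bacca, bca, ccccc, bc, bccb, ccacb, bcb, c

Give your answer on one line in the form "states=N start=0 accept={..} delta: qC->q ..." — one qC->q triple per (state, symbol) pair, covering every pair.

states=3 start=0 accept={0} delta: 0a->0 0b->1 0c->2 1a->2 1b->0 1c->2 2a->1 2b->1 2c->0

Grow the machine one transition at a time. Run the examples from 0; the earliest place one falls off (shortest prefix, ties alphabetical) gets sent to the lowest-numbered state that keeps every Accept/Reject pair distinguishable — a pair clashes when both reach the same state with identical unread suffix — and to a fresh state only if none does.
a: 0a undefined. 0a->0: ok.
b: 0b undefined. 0b->0: no, a/ab meet in 0. Open state 1: 0b->1.
c: 0c undefined. 0c->0: no, a/cccac meet in 0. 0c->1: no, cc/bc meet in 1 with "c" left. Open state 2: 0c->2.
ba: 1a undefined. 1a->0: no, bac/c meet in 2. 1a->1: no, bac/bc meet in 1 with "c" left. 1a->2: ok.
bb: 1b undefined. 1b->0: ok.
bc: 1c undefined. 1c->0: no, a/bca meet in 0. 1c->1: no, a/bcbbb meet in 0. 1c->2: ok.
ca: 2a undefined. 2a->0: no, a/bca meet in 0. 2a->1: ok.
cb: 2b undefined. 2b->0: no, a/caaba meet in 0. 2b->1: ok.
cc: 2c undefined. 2c->0: ok.
All examples now run through 3 states with every (state, symbol) defined. Accept strings end in {0}, Reject strings end in {1,2}; accept={0}.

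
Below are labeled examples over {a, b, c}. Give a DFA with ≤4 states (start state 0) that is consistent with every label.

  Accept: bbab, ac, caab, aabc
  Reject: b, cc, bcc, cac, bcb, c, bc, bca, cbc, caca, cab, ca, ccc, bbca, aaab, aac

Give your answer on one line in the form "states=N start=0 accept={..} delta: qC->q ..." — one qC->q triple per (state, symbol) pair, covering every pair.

states=4 start=0 accept={1} delta: 0a->1 0b->0 0c->2 1a->3 1b->1 1c->1 2a->0 2b->0 2c->0 3a->0 3b->1 3c->0

Grow the machine one transition at a time. Run the examples from 0; the earliest place one falls off (shortest prefix, ties alphabetical) gets sent to the lowest-numbered state that keeps every Accept/Reject pair distinguishable — a pair clashes when both reach the same state with identical unread suffix — and to a fresh state only if none does.
a: 0a undefined. 0a->0: no, ac/c meet in 0 with "c" left. Open state 1: 0a->1.
b: 0b undefined. 0b->0: ok.
c: 0c undefined. 0c->0: no, bbab/cab meet in 1 with "b" left. 0c->1: no, bbab/bcb meet in 1 with "b" left. Open state 2: 0c->2.
aa: 1a undefined. 1a->0: no, bbab/aaab meet in 1 with "b" left. 1a->1: no, bbab/aaab meet in 1 with "b" left. 1a->2: no, aabc/cbc meet in 2 with "bc" left. Open state 3: 1a->3.
ac: 1c undefined. 1c->0: no, ac/b meet in 0. 1c->1: ok.
ca: 2a undefined. 2a->0: ok.
cb: 2b undefined. 2b->0: ok.
cc: 2c undefined. 2c->0: ok.
aaa: 3a undefined. 3a->0: ok.
aab: 3b undefined. 3b->0: no, aabc/cac meet in 2. 3b->1: ok.
aac: 3c undefined. 3c->0: ok.
bbab: 1b undefined. 1b->0: no, bbab/b meet in 0. 1b->1: ok.
All examples now run through 4 states with every (state, symbol) defined. Accept strings end in {1}, Reject strings end in {0,2}; accept={1}.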